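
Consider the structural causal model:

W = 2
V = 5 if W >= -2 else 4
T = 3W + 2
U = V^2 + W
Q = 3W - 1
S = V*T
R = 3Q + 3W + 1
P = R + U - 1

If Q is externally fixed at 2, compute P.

39

do(Q=2) replaces the equation Q = 3W - 1 with the constant Q = 2.
V = 5 if W >= -2 else 4  [with W=2]  = 5
U = V^2 + W  [with V=5, W=2]  = 27
R = 3Q + 3W + 1  [with Q=2, W=2]  = 13
P = R + U - 1  [with R=13, U=27]  = 39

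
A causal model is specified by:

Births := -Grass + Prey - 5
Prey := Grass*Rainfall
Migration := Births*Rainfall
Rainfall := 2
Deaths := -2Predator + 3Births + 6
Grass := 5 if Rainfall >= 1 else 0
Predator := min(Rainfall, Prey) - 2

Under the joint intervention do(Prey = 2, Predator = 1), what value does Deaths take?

-20

Setting Prey = 2, Predator = 1 by intervention discards those variables' equations.
Grass = 5 if Rainfall >= 1 else 0  [with Rainfall=2]  = 5
Births = -Grass + Prey - 5  [with Grass=5, Prey=2]  = -8
Deaths = -2Predator + 3Births + 6  [with Predator=1, Births=-8]  = -20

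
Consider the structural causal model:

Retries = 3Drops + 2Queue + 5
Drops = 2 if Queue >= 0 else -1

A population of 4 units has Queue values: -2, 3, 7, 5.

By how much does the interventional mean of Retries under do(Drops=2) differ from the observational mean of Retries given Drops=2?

The intervention sets Drops=2 in all 4 units regardless of Queue. Recomputing Retries per unit gives 7, 17, 25, 21; average 17.5.
Observing Drops=2 restricts to units where Drops's equation naturally yields 2: Queue ∈ {3, 7, 5}. In that subpopulation Retries = 17, 25, 21, mean 21.
Difference = 17.5 − 21 = -3.5.

-3.5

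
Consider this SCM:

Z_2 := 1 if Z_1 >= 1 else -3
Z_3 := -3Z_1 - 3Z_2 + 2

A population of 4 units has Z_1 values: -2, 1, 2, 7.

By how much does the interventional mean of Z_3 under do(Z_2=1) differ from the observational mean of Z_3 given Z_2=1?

Every unit gets Z_2=1 under the intervention. Z_3 values become 5, -4, -7, -22; E[Z_3|do(Z_2=1)] = -7.
E[Z_3|Z_2=1] averages over only the 3 units with Z_2=1 (Z_1 = 1, 2, 7): Z_3 = -4, -7, -22, mean -11.
Difference = -7 − (-11) = 4.

4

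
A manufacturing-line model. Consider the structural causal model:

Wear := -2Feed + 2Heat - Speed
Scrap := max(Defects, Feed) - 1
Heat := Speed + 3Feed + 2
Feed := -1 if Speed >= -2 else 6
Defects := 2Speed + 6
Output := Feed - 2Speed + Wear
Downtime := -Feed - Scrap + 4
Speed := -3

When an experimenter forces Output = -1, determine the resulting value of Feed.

6

Under do(Output=-1), the mechanism Output := Feed - 2Speed + Wear is discarded; Output is fixed at -1.
Feed is not downstream of the intervention, so its value is determined by the original equations.
Feed = -1 if Speed >= -2 else 6  [with Speed=-3]  = 6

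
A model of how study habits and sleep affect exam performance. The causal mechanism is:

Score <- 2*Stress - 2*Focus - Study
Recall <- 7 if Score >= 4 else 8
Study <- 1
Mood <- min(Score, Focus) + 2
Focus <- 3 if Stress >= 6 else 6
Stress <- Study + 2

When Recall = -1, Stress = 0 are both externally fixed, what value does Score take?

-13

Under do(Recall = -1, Stress = 0), each intervened variable's structural equation is replaced by its fixed value.
Focus = 3 if Stress >= 6 else 6  [with Stress=0]  = 6
Score = 2*Stress - 2*Focus - Study  [with Stress=0, Focus=6, Study=1]  = -13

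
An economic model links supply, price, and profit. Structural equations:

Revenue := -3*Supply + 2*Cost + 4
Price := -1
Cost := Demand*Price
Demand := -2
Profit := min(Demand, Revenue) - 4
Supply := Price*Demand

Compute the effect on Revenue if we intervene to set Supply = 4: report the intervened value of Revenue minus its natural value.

do(Supply=4) replaces the equation Supply := Price*Demand with the constant Supply = 4.
Cost = Demand*Price  [with Demand=-2, Price=-1]  = 2
Revenue = -3*Supply + 2*Cost + 4  [with Supply=4, Cost=2]  = -4
Without intervention: Supply = Price*Demand  [with Price=-1, Demand=-2]  = 2; Cost = Demand*Price  [with Demand=-2, Price=-1]  = 2; Revenue = -3*Supply + 2*Cost + 4  [with Supply=2, Cost=2]  = 2.
Change = -4 − 2 = -6.

-6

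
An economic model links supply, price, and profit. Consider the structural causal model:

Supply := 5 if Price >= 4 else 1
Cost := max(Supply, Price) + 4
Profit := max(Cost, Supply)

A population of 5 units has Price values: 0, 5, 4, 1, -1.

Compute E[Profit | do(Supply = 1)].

6.4

Under do(Supply=1), Supply's equation is replaced by Supply=1 for every unit. Per-unit Profit: 5, 9, 8, 5, 5. Mean = 6.4.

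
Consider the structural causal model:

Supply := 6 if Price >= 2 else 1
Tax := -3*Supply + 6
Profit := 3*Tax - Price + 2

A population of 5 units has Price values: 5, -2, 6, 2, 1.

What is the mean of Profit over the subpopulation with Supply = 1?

11.5

Conditioning on Supply=1 selects the 2 unit(s) with Price ∈ {-2, 1}. Their Profit values: 13, 10. Mean = 11.5.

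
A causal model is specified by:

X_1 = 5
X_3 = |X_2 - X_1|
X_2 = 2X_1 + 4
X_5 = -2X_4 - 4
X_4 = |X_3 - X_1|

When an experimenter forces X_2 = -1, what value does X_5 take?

do(X_2=-1) replaces the equation X_2 = 2X_1 + 4 with the constant X_2 = -1.
X_3 = |X_2 - X_1|  [with X_2=-1, X_1=5]  = 6
X_4 = |X_3 - X_1|  [with X_3=6, X_1=5]  = 1
X_5 = -2X_4 - 4  [with X_4=1]  = -6

-6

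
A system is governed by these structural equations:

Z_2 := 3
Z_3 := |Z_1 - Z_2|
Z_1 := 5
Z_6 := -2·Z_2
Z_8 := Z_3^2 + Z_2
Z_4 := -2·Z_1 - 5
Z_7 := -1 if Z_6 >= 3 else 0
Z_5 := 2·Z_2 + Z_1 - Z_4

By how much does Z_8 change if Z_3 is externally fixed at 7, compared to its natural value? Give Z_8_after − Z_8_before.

The intervention breaks the incoming arrows to Z_3: Z_3 := |Z_1 - Z_2| no longer applies, and Z_3 = 7.
Z_8 = Z_3^2 + Z_2  [with Z_3=7, Z_2=3]  = 52
Without intervention: Z_3 = |Z_1 - Z_2|  [with Z_1=5, Z_2=3]  = 2; Z_8 = Z_3^2 + Z_2  [with Z_3=2, Z_2=3]  = 7.
Change = 52 − 7 = 45.

45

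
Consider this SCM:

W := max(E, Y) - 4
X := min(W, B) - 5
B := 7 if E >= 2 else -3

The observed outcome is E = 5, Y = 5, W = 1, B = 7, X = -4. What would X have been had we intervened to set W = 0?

-5

do(W=0) replaces the equation W := max(E, Y) - 4 with the constant W = 0.
B = 7 if E >= 2 else -3  [with E=5]  = 7
X = min(W, B) - 5  [with W=0, B=7]  = -5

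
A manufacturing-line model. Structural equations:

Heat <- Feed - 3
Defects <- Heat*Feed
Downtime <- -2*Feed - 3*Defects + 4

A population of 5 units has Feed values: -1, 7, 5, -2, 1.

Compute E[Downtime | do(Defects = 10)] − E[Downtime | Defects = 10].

Every unit gets Defects=10 under the intervention. Downtime values become -24, -40, -36, -22, -28; E[Downtime|do(Defects=10)] = -30.
Conditioning on Defects=10 selects the 2 unit(s) with Feed ∈ {5, -2}. Their Downtime values: -36, -22. Mean = -29.
Difference = -30 − (-29) = -1.

-1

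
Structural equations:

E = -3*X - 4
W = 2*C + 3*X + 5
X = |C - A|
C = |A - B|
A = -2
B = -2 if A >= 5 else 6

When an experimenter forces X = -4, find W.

Intervening sets X = -4 and removes its equation (X = |C - A|).
B = -2 if A >= 5 else 6  [with A=-2]  = 6
C = |A - B|  [with A=-2, B=6]  = 8
W = 2*C + 3*X + 5  [with C=8, X=-4]  = 9

9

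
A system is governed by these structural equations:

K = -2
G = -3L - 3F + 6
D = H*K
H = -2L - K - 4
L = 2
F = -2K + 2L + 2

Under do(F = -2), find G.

6

Intervening sets F = -2 and removes its equation (F = -2K + 2L + 2).
G = -3L - 3F + 6  [with L=2, F=-2]  = 6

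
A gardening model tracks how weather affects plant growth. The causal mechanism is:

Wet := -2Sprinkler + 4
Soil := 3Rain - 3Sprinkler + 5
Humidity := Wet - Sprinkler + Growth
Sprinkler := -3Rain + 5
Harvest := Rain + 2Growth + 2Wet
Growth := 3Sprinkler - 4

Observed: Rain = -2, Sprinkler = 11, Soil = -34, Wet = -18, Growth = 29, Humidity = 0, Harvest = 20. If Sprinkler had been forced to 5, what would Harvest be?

Under do(Sprinkler=5), the mechanism Sprinkler := -3Rain + 5 is discarded; Sprinkler is fixed at 5.
Wet = -2Sprinkler + 4  [with Sprinkler=5]  = -6
Growth = 3Sprinkler - 4  [with Sprinkler=5]  = 11
Harvest = Rain + 2Growth + 2Wet  [with Rain=-2, Growth=11, Wet=-6]  = 8

8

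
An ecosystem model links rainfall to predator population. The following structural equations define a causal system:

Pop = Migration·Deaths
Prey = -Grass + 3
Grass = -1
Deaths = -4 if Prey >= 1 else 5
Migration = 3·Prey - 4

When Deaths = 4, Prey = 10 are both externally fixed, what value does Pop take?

Setting Deaths = 4, Prey = 10 by intervention discards those variables' equations.
Migration = 3·Prey - 4  [with Prey=10]  = 26
Pop = Migration·Deaths  [with Migration=26, Deaths=4]  = 104

104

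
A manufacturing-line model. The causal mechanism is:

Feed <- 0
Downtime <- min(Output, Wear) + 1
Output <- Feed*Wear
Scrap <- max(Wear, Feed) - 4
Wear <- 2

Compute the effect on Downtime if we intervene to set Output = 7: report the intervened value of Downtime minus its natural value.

Intervening sets Output = 7 and removes its equation (Output <- Feed*Wear).
Downtime = min(Output, Wear) + 1  [with Output=7, Wear=2]  = 3
Without intervention: Output = Feed*Wear  [with Feed=0, Wear=2]  = 0; Downtime = min(Output, Wear) + 1  [with Output=0, Wear=2]  = 1.
Change = 3 − 1 = 2.

2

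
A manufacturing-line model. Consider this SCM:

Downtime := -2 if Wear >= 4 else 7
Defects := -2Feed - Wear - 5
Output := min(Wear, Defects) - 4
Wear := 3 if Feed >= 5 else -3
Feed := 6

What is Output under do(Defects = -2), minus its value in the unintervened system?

The intervention breaks the incoming arrows to Defects: Defects := -2Feed - Wear - 5 no longer applies, and Defects = -2.
Wear = 3 if Feed >= 5 else -3  [with Feed=6]  = 3
Output = min(Wear, Defects) - 4  [with Wear=3, Defects=-2]  = -6
Without intervention: Wear = 3 if Feed >= 5 else -3  [with Feed=6]  = 3; Defects = -2Feed - Wear - 5  [with Feed=6, Wear=3]  = -20; Output = min(Wear, Defects) - 4  [with Wear=3, Defects=-20]  = -24.
Change = -6 − (-24) = 18.

18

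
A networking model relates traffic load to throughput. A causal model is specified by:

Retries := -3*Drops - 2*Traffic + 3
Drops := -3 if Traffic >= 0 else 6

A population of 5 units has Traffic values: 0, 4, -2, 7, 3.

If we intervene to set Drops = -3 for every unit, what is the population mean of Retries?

7.2

Under do(Drops=-3), Drops's equation is replaced by Drops=-3 for every unit. Per-unit Retries: 12, 4, 16, -2, 6. Mean = 7.2.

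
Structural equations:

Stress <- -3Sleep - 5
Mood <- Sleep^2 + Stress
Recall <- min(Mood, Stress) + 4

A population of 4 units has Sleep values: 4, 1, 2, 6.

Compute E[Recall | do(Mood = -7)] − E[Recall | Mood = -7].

-5.25

Every unit gets Mood=-7 under the intervention. Recall values become -13, -4, -7, -19; E[Recall|do(Mood=-7)] = -10.75.
E[Recall|Mood=-7] averages over only the 2 units with Mood=-7 (Sleep = 1, 2): Recall = -4, -7, mean -5.5.
Difference = -10.75 − (-5.5) = -5.25.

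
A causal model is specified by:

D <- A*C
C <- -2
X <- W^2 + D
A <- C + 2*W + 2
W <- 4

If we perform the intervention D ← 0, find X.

Intervening sets D = 0 and removes its equation (D <- A*C).
X = W^2 + D  [with W=4, D=0]  = 16

16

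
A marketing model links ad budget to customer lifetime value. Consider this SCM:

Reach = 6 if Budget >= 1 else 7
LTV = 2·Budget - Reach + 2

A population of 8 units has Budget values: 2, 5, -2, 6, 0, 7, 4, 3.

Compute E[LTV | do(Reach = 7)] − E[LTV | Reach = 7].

8.25

do(Reach=7) breaks Reach's dependence on Budget. With Reach=7 fixed, LTV across the units is -1, 5, -9, 7, -5, 9, 3, 1, mean 1.25.
E[LTV|Reach=7] averages over only the 2 units with Reach=7 (Budget = -2, 0): LTV = -9, -5, mean -7.
Difference = 1.25 − (-7) = 8.25.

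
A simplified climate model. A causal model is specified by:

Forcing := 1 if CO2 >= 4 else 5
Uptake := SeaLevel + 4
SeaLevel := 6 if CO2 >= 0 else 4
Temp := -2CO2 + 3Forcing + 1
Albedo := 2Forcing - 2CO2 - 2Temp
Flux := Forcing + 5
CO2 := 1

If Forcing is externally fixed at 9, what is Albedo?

Under do(Forcing=9), the mechanism Forcing := 1 if CO2 >= 4 else 5 is discarded; Forcing is fixed at 9.
Temp = -2CO2 + 3Forcing + 1  [with CO2=1, Forcing=9]  = 26
Albedo = 2Forcing - 2CO2 - 2Temp  [with Forcing=9, CO2=1, Temp=26]  = -36

-36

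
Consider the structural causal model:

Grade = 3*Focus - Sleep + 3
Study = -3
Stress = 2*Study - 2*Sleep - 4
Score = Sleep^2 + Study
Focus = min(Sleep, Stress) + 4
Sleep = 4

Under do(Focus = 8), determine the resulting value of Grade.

Under do(Focus=8), the mechanism Focus = min(Sleep, Stress) + 4 is discarded; Focus is fixed at 8.
Grade = 3*Focus - Sleep + 3  [with Focus=8, Sleep=4]  = 23

23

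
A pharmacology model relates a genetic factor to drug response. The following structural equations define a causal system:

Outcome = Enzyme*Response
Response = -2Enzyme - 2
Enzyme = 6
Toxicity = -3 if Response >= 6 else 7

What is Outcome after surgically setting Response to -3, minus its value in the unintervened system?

Under do(Response=-3), the mechanism Response = -2Enzyme - 2 is discarded; Response is fixed at -3.
Outcome = Enzyme*Response  [with Enzyme=6, Response=-3]  = -18
Without intervention: Response = -2Enzyme - 2  [with Enzyme=6]  = -14; Outcome = Enzyme*Response  [with Enzyme=6, Response=-14]  = -84.
Change = -18 − (-84) = 66.

66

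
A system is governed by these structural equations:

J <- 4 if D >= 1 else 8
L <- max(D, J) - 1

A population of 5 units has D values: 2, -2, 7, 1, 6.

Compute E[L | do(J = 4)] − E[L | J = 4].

-0.25

Every unit gets J=4 under the intervention. L values become 3, 3, 6, 3, 5; E[L|do(J=4)] = 4.
Conditioning on J=4 selects the 4 unit(s) with D ∈ {2, 7, 1, 6}. Their L values: 3, 6, 3, 5. Mean = 4.25.
Difference = 4 − 4.25 = -0.25.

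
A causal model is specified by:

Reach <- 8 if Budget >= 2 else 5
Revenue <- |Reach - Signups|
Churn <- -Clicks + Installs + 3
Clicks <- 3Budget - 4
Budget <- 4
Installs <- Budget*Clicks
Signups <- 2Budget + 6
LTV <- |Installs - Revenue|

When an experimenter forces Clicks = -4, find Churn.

The intervention breaks the incoming arrows to Clicks: Clicks <- 3Budget - 4 no longer applies, and Clicks = -4.
Installs = Budget*Clicks  [with Budget=4, Clicks=-4]  = -16
Churn = -Clicks + Installs + 3  [with Clicks=-4, Installs=-16]  = -9

-9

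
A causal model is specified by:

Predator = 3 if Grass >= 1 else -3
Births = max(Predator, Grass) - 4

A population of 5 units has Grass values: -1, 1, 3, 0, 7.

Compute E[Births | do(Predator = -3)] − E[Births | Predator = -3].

Under do(Predator=-3), Predator's equation is replaced by Predator=-3 for every unit. Per-unit Births: -5, -3, -1, -4, 3. Mean = -2.
Observing Predator=-3 restricts to units where Predator's equation naturally yields -3: Grass ∈ {-1, 0}. In that subpopulation Births = -5, -4, mean -4.5.
Difference = -2 − (-4.5) = 2.5.

2.5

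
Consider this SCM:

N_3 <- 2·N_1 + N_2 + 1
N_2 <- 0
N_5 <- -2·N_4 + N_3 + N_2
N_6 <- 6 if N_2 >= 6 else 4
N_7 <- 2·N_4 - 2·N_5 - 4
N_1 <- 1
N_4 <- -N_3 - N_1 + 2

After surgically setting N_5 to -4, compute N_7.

0

Under do(N_5=-4), the mechanism N_5 <- -2·N_4 + N_3 + N_2 is discarded; N_5 is fixed at -4.
N_3 = 2·N_1 + N_2 + 1  [with N_1=1, N_2=0]  = 3
N_4 = -N_3 - N_1 + 2  [with N_3=3, N_1=1]  = -2
N_7 = 2·N_4 - 2·N_5 - 4  [with N_4=-2, N_5=-4]  = 0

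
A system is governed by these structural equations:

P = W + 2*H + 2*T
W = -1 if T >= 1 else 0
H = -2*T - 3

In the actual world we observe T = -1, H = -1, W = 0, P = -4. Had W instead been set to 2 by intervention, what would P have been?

-2

The intervention breaks the incoming arrows to W: W = -1 if T >= 1 else 0 no longer applies, and W = 2.
H = -2*T - 3  [with T=-1]  = -1
P = W + 2*H + 2*T  [with W=2, H=-1, T=-1]  = -2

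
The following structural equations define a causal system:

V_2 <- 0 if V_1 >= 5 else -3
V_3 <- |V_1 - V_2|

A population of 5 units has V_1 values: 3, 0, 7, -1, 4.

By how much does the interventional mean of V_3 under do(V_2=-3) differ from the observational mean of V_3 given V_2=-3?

Under do(V_2=-3), V_2's equation is replaced by V_2=-3 for every unit. Per-unit V_3: 6, 3, 10, 2, 7. Mean = 5.6.
E[V_3|V_2=-3] averages over only the 4 units with V_2=-3 (V_1 = 3, 0, -1, 4): V_3 = 6, 3, 2, 7, mean 4.5.
Difference = 5.6 − 4.5 = 1.1.

1.1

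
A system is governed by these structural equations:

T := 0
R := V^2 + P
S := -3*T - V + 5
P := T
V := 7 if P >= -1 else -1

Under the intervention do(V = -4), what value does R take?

The intervention breaks the incoming arrows to V: V := 7 if P >= -1 else -1 no longer applies, and V = -4.
P = T  [with T=0]  = 0
R = V^2 + P  [with V=-4, P=0]  = 16

16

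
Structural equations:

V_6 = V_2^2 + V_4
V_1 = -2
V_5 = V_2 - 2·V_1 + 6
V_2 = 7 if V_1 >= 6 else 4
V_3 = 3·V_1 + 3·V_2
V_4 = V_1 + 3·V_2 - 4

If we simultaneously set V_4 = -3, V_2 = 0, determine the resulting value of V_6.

-3

The joint intervention fixes V_4 = -3, V_2 = 0, removing each variable's own equation.
V_6 = V_2^2 + V_4  [with V_2=0, V_4=-3]  = -3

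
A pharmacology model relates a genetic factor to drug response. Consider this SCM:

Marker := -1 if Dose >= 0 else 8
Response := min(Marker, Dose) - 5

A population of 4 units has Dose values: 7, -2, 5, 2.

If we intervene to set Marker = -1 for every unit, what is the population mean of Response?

-6.25

The intervention sets Marker=-1 in all 4 units regardless of Dose. Recomputing Response per unit gives -6, -7, -6, -6; average -6.25.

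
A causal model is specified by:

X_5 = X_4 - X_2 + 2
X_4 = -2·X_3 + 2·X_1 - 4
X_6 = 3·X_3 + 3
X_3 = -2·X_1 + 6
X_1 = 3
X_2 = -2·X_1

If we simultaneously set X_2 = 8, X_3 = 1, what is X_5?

-6

Under do(X_2 = 8, X_3 = 1), each intervened variable's structural equation is replaced by its fixed value.
X_4 = -2·X_3 + 2·X_1 - 4  [with X_3=1, X_1=3]  = 0
X_5 = X_4 - X_2 + 2  [with X_4=0, X_2=8]  = -6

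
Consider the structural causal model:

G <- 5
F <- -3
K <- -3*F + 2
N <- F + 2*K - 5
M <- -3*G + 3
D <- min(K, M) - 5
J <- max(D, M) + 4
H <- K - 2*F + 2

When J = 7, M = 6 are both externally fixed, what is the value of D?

1

Setting J = 7, M = 6 by intervention discards those variables' equations.
K = -3*F + 2  [with F=-3]  = 11
D = min(K, M) - 5  [with K=11, M=6]  = 1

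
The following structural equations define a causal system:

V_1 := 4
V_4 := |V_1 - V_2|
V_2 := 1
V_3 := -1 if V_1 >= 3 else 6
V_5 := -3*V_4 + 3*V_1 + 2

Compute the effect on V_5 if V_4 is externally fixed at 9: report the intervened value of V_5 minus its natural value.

-18

Intervening sets V_4 = 9 and removes its equation (V_4 := |V_1 - V_2|).
V_5 = -3*V_4 + 3*V_1 + 2  [with V_4=9, V_1=4]  = -13
Without intervention: V_4 = |V_1 - V_2|  [with V_1=4, V_2=1]  = 3; V_5 = -3*V_4 + 3*V_1 + 2  [with V_4=3, V_1=4]  = 5.
Change = -13 − 5 = -18.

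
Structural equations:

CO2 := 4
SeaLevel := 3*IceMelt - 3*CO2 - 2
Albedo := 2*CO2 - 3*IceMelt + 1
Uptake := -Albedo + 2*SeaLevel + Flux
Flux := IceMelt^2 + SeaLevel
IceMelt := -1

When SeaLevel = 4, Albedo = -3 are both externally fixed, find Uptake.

16

The joint intervention fixes SeaLevel = 4, Albedo = -3, removing each variable's own equation.
Flux = IceMelt^2 + SeaLevel  [with IceMelt=-1, SeaLevel=4]  = 5
Uptake = -Albedo + 2*SeaLevel + Flux  [with Albedo=-3, SeaLevel=4, Flux=5]  = 16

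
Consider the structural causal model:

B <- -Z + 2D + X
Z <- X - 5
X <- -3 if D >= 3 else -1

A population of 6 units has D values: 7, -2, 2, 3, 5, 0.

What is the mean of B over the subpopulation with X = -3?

15

Observing X=-3 restricts to units where X's equation naturally yields -3: D ∈ {7, 3, 5}. In that subpopulation B = 19, 11, 15, mean 15.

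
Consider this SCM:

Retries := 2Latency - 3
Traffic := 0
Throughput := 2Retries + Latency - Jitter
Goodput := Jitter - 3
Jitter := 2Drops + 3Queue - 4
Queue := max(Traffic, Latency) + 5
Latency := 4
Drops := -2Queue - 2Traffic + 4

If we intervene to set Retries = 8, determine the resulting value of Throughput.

Under do(Retries=8), the mechanism Retries := 2Latency - 3 is discarded; Retries is fixed at 8.
Queue = max(Traffic, Latency) + 5  [with Traffic=0, Latency=4]  = 9
Drops = -2Queue - 2Traffic + 4  [with Queue=9, Traffic=0]  = -14
Jitter = 2Drops + 3Queue - 4  [with Drops=-14, Queue=9]  = -5
Throughput = 2Retries + Latency - Jitter  [with Retries=8, Latency=4, Jitter=-5]  = 25

25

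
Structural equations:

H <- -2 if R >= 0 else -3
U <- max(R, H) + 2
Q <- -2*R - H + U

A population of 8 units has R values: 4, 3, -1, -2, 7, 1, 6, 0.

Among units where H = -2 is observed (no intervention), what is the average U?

Conditioning on H=-2 selects the 6 unit(s) with R ∈ {4, 3, 7, 1, 6, 0}. Their U values: 6, 5, 9, 3, 8, 2. Mean = 5.5.

5.5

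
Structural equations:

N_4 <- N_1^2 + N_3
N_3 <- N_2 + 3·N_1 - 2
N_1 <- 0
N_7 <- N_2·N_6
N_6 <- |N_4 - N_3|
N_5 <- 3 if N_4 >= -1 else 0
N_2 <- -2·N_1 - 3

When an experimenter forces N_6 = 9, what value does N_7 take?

-27

Intervening sets N_6 = 9 and removes its equation (N_6 <- |N_4 - N_3|).
N_2 = -2·N_1 - 3  [with N_1=0]  = -3
N_7 = N_2·N_6  [with N_2=-3, N_6=9]  = -27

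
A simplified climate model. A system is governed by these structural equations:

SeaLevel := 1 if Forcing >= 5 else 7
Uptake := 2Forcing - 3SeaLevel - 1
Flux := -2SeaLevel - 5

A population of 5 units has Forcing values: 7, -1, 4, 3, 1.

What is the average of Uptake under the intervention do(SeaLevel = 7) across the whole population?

-16.4

do(SeaLevel=7) breaks SeaLevel's dependence on Forcing. With SeaLevel=7 fixed, Uptake across the units is -8, -24, -14, -16, -20, mean -16.4.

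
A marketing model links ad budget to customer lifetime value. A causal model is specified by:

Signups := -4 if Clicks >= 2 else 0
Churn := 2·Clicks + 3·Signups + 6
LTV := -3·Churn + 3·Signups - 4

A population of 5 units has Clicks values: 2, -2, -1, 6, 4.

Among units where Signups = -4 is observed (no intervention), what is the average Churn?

Conditioning on Signups=-4 selects the 3 unit(s) with Clicks ∈ {2, 6, 4}. Their Churn values: -2, 6, 2. Mean = 2.

2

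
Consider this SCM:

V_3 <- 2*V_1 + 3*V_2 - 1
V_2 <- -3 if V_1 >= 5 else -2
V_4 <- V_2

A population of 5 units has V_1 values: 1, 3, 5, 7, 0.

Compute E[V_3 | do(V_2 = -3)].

-3.6

Every unit gets V_2=-3 under the intervention. V_3 values become -8, -4, 0, 4, -10; E[V_3|do(V_2=-3)] = -3.6.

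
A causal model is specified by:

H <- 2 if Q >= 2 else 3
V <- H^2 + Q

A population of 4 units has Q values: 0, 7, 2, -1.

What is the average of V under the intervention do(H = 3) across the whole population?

11

Every unit gets H=3 under the intervention. V values become 9, 16, 11, 8; E[V|do(H=3)] = 11.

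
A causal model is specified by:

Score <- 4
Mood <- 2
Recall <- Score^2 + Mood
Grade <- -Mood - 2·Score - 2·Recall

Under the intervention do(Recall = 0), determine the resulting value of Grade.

The intervention breaks the incoming arrows to Recall: Recall <- Score^2 + Mood no longer applies, and Recall = 0.
Grade = -Mood - 2·Score - 2·Recall  [with Mood=2, Score=4, Recall=0]  = -10

-10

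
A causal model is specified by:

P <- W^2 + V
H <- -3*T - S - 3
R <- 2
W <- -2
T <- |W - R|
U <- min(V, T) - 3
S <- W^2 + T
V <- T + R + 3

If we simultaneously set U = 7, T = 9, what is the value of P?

18

Under do(U = 7, T = 9), each intervened variable's structural equation is replaced by its fixed value.
V = T + R + 3  [with T=9, R=2]  = 14
P = W^2 + V  [with W=-2, V=14]  = 18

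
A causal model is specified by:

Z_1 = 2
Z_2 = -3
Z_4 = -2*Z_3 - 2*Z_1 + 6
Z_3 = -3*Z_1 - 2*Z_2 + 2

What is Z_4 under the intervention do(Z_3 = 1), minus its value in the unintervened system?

2

The intervention breaks the incoming arrows to Z_3: Z_3 = -3*Z_1 - 2*Z_2 + 2 no longer applies, and Z_3 = 1.
Z_4 = -2*Z_3 - 2*Z_1 + 6  [with Z_3=1, Z_1=2]  = 0
Without intervention: Z_3 = -3*Z_1 - 2*Z_2 + 2  [with Z_1=2, Z_2=-3]  = 2; Z_4 = -2*Z_3 - 2*Z_1 + 6  [with Z_3=2, Z_1=2]  = -2.
Change = 0 − (-2) = 2.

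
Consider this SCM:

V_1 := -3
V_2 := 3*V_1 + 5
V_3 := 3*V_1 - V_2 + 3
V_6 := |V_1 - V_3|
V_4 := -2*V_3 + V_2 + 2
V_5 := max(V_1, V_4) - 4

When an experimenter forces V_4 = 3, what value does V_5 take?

-1

Intervening sets V_4 = 3 and removes its equation (V_4 := -2*V_3 + V_2 + 2).
V_5 = max(V_1, V_4) - 4  [with V_1=-3, V_4=3]  = -1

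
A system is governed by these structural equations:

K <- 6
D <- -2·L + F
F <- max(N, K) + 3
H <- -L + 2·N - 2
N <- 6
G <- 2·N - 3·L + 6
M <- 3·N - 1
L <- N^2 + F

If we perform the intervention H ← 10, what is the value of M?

17

Intervening sets H = 10 and removes its equation (H <- -L + 2·N - 2).
No directed path runs from H to M, so M keeps its natural value.
M = 3·N - 1  [with N=6]  = 17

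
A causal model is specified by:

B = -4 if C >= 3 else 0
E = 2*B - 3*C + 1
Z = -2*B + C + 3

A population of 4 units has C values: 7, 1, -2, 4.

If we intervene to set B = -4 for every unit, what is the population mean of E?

-14.5

The intervention sets B=-4 in all 4 units regardless of C. Recomputing E per unit gives -28, -10, -1, -19; average -14.5.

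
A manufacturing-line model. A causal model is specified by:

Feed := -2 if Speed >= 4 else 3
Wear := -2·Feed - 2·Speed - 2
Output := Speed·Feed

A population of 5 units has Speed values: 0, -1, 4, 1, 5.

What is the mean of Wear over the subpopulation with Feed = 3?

E[Wear|Feed=3] averages over only the 3 units with Feed=3 (Speed = 0, -1, 1): Wear = -8, -6, -10, mean -8.

-8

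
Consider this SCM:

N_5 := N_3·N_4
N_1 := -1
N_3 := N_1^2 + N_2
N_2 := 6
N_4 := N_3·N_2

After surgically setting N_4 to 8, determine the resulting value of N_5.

56

Intervening sets N_4 = 8 and removes its equation (N_4 := N_3·N_2).
N_3 = N_1^2 + N_2  [with N_1=-1, N_2=6]  = 7
N_5 = N_3·N_4  [with N_3=7, N_4=8]  = 56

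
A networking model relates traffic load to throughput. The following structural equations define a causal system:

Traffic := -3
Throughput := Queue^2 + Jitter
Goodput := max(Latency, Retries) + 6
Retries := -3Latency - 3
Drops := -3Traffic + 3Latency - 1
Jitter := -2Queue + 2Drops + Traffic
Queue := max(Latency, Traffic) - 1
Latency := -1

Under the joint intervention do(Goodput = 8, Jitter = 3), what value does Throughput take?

Setting Goodput = 8, Jitter = 3 by intervention discards those variables' equations.
Queue = max(Latency, Traffic) - 1  [with Latency=-1, Traffic=-3]  = -2
Throughput = Queue^2 + Jitter  [with Queue=-2, Jitter=3]  = 7

7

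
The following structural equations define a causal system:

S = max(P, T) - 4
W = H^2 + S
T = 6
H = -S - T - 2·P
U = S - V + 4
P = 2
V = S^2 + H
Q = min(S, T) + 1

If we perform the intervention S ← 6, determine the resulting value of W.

262

The intervention breaks the incoming arrows to S: S = max(P, T) - 4 no longer applies, and S = 6.
H = -S - T - 2·P  [with S=6, T=6, P=2]  = -16
W = H^2 + S  [with H=-16, S=6]  = 262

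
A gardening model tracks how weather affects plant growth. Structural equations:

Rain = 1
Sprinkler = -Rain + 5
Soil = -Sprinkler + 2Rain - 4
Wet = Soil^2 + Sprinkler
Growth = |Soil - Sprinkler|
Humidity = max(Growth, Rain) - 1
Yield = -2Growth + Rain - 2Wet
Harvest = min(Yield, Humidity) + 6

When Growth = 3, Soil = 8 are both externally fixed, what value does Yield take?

The joint intervention fixes Growth = 3, Soil = 8, removing each variable's own equation.
Sprinkler = -Rain + 5  [with Rain=1]  = 4
Wet = Soil^2 + Sprinkler  [with Soil=8, Sprinkler=4]  = 68
Yield = -2Growth + Rain - 2Wet  [with Growth=3, Rain=1, Wet=68]  = -141

-141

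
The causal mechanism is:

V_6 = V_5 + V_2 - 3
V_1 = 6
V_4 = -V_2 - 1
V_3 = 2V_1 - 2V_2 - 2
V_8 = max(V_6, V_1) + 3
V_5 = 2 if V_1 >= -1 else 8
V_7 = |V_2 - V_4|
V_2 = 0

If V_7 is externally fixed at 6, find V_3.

Intervening sets V_7 = 6 and removes its equation (V_7 = |V_2 - V_4|).
V_3 is not downstream of the intervention, so its value is determined by the original equations.
V_3 = 2V_1 - 2V_2 - 2  [with V_1=6, V_2=0]  = 10

10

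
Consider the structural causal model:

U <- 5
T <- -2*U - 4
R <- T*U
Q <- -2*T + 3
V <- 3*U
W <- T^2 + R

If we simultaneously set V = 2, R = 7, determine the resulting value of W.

203

The joint intervention fixes V = 2, R = 7, removing each variable's own equation.
T = -2*U - 4  [with U=5]  = -14
W = T^2 + R  [with T=-14, R=7]  = 203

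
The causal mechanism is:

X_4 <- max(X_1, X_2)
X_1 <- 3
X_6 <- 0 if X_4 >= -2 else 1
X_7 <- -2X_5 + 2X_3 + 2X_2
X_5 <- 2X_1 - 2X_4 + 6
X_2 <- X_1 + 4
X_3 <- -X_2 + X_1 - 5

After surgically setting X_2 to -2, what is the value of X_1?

3

Under do(X_2=-2), the mechanism X_2 <- X_1 + 4 is discarded; X_2 is fixed at -2.
X_1 is not downstream of the intervention, so its value is determined by the original equations.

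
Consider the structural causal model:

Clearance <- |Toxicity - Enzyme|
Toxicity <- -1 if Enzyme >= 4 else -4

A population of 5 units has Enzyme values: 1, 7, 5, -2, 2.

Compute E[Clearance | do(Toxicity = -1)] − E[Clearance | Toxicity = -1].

-3

Every unit gets Toxicity=-1 under the intervention. Clearance values become 2, 8, 6, 1, 3; E[Clearance|do(Toxicity=-1)] = 4.
Observing Toxicity=-1 restricts to units where Toxicity's equation naturally yields -1: Enzyme ∈ {7, 5}. In that subpopulation Clearance = 8, 6, mean 7.
Difference = 4 − 7 = -3.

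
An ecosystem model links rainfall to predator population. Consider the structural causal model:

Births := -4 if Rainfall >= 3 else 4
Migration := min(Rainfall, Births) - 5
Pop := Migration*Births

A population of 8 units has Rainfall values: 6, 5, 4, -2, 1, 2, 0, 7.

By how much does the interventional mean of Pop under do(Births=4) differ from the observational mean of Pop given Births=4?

Every unit gets Births=4 under the intervention. Pop values become -4, -4, -4, -28, -16, -12, -20, -4; E[Pop|do(Births=4)] = -11.5.
Observing Births=4 restricts to units where Births's equation naturally yields 4: Rainfall ∈ {-2, 1, 2, 0}. In that subpopulation Pop = -28, -16, -12, -20, mean -19.
Difference = -11.5 − (-19) = 7.5.

7.5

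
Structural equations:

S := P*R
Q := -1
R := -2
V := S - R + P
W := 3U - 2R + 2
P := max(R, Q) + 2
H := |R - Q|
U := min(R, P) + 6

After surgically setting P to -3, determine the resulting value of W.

The intervention breaks the incoming arrows to P: P := max(R, Q) + 2 no longer applies, and P = -3.
U = min(R, P) + 6  [with R=-2, P=-3]  = 3
W = 3U - 2R + 2  [with U=3, R=-2]  = 15

15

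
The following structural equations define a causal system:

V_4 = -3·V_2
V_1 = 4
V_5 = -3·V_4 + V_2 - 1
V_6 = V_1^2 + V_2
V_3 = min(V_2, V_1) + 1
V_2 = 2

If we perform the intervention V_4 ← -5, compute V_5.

Intervening sets V_4 = -5 and removes its equation (V_4 = -3·V_2).
V_5 = -3·V_4 + V_2 - 1  [with V_4=-5, V_2=2]  = 16

16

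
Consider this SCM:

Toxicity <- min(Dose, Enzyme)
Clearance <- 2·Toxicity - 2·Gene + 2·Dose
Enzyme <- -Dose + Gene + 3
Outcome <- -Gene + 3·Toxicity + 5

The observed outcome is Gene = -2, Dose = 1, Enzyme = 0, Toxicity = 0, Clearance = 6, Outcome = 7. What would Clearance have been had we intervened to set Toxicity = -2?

Intervening sets Toxicity = -2 and removes its equation (Toxicity <- min(Dose, Enzyme)).
Clearance = 2·Toxicity - 2·Gene + 2·Dose  [with Toxicity=-2, Gene=-2, Dose=1]  = 2

2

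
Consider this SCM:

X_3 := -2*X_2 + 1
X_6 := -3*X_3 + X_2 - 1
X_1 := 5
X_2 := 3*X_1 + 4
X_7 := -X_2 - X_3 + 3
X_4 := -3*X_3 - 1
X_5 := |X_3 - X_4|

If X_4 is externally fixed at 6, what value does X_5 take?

43

Intervening sets X_4 = 6 and removes its equation (X_4 := -3*X_3 - 1).
X_2 = 3*X_1 + 4  [with X_1=5]  = 19
X_3 = -2*X_2 + 1  [with X_2=19]  = -37
X_5 = |X_3 - X_4|  [with X_3=-37, X_4=6]  = 43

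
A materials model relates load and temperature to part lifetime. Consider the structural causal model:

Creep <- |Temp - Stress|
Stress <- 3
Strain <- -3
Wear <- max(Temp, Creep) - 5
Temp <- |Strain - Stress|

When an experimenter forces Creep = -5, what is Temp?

6

Under do(Creep=-5), the mechanism Creep <- |Temp - Stress| is discarded; Creep is fixed at -5.
Since Temp is not a descendant of the intervened variable, it is unaffected.
Temp = |Strain - Stress|  [with Strain=-3, Stress=3]  = 6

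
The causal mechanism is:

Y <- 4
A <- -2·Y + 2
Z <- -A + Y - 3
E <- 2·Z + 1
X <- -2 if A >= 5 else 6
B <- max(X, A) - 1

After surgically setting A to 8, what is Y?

Under do(A=8), the mechanism A <- -2·Y + 2 is discarded; A is fixed at 8.
Y is not downstream of the intervention, so its value is determined by the original equations.

4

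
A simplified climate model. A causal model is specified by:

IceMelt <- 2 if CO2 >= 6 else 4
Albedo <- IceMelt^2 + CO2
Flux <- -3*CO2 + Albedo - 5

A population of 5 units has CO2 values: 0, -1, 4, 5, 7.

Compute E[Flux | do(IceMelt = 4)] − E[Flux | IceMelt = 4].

-2

The intervention sets IceMelt=4 in all 5 units regardless of CO2. Recomputing Flux per unit gives 11, 13, 3, 1, -3; average 5.
E[Flux|IceMelt=4] averages over only the 4 units with IceMelt=4 (CO2 = 0, -1, 4, 5): Flux = 11, 13, 3, 1, mean 7.
Difference = 5 − 7 = -2.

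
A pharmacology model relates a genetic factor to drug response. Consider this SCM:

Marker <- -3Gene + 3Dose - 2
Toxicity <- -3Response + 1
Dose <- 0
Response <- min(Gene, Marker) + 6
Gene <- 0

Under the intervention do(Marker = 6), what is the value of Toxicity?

do(Marker=6) replaces the equation Marker <- -3Gene + 3Dose - 2 with the constant Marker = 6.
Response = min(Gene, Marker) + 6  [with Gene=0, Marker=6]  = 6
Toxicity = -3Response + 1  [with Response=6]  = -17

-17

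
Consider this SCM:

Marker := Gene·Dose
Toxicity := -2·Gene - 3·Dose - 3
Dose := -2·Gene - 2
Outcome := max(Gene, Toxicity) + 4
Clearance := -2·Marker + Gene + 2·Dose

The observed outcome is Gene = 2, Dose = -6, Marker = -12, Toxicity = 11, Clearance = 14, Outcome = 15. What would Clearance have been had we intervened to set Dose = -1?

4

do(Dose=-1) replaces the equation Dose := -2·Gene - 2 with the constant Dose = -1.
Marker = Gene·Dose  [with Gene=2, Dose=-1]  = -2
Clearance = -2·Marker + Gene + 2·Dose  [with Marker=-2, Gene=2, Dose=-1]  = 4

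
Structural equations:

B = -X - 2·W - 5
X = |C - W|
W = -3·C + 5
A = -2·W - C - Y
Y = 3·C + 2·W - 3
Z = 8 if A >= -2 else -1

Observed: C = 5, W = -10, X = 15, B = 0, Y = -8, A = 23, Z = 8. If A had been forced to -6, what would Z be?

Intervening sets A = -6 and removes its equation (A = -2·W - C - Y).
Z = 8 if A >= -2 else -1  [with A=-6]  = -1

-1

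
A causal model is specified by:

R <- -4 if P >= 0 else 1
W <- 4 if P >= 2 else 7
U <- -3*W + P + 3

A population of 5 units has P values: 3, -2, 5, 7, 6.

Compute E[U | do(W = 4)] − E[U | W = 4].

do(W=4) breaks W's dependence on P. With W=4 fixed, U across the units is -6, -11, -4, -2, -3, mean -5.2.
Observing W=4 restricts to units where W's equation naturally yields 4: P ∈ {3, 5, 7, 6}. In that subpopulation U = -6, -4, -2, -3, mean -3.75.
Difference = -5.2 − (-3.75) = -1.45.

-1.45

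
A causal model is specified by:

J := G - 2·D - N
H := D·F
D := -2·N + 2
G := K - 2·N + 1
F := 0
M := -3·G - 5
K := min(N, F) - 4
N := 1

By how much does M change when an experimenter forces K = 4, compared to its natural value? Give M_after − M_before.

The intervention breaks the incoming arrows to K: K := min(N, F) - 4 no longer applies, and K = 4.
G = K - 2·N + 1  [with K=4, N=1]  = 3
M = -3·G - 5  [with G=3]  = -14
Without intervention: K = min(N, F) - 4  [with N=1, F=0]  = -4; G = K - 2·N + 1  [with K=-4, N=1]  = -5; M = -3·G - 5  [with G=-5]  = 10.
Change = -14 − 10 = -24.

-24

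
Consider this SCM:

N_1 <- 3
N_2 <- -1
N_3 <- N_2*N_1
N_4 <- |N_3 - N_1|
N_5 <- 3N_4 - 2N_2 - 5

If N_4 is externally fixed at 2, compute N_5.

3

Intervening sets N_4 = 2 and removes its equation (N_4 <- |N_3 - N_1|).
N_5 = 3N_4 - 2N_2 - 5  [with N_4=2, N_2=-1]  = 3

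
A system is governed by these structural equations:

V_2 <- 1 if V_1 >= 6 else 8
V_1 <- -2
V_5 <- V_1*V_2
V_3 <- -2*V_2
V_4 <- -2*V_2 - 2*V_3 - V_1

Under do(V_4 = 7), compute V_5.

Intervening sets V_4 = 7 and removes its equation (V_4 <- -2*V_2 - 2*V_3 - V_1).
No directed path runs from V_4 to V_5, so V_5 keeps its natural value.
V_2 = 1 if V_1 >= 6 else 8  [with V_1=-2]  = 8
V_5 = V_1*V_2  [with V_1=-2, V_2=8]  = -16

-16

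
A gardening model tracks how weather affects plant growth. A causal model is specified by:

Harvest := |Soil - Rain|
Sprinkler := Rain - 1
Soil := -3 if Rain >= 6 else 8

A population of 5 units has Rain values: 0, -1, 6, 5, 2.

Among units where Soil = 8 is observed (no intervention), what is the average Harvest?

6.5

Conditioning on Soil=8 selects the 4 unit(s) with Rain ∈ {0, -1, 5, 2}. Their Harvest values: 8, 9, 3, 6. Mean = 6.5.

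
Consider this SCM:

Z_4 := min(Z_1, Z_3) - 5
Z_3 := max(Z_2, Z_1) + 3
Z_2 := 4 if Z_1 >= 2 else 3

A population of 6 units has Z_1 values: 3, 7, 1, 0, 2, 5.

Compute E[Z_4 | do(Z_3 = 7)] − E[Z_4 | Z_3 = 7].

0.5

Under do(Z_3=7), Z_3's equation is replaced by Z_3=7 for every unit. Per-unit Z_4: -2, 2, -4, -5, -3, 0. Mean = -2.
E[Z_4|Z_3=7] averages over only the 2 units with Z_3=7 (Z_1 = 3, 2): Z_4 = -2, -3, mean -2.5.
Difference = -2 − (-2.5) = 0.5.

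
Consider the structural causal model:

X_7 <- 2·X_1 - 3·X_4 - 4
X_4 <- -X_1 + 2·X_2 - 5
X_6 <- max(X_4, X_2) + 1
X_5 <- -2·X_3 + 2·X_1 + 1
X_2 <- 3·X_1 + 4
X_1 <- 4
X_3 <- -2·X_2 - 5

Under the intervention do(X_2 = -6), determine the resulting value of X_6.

-5

Under do(X_2=-6), the mechanism X_2 <- 3·X_1 + 4 is discarded; X_2 is fixed at -6.
X_4 = -X_1 + 2·X_2 - 5  [with X_1=4, X_2=-6]  = -21
X_6 = max(X_4, X_2) + 1  [with X_4=-21, X_2=-6]  = -5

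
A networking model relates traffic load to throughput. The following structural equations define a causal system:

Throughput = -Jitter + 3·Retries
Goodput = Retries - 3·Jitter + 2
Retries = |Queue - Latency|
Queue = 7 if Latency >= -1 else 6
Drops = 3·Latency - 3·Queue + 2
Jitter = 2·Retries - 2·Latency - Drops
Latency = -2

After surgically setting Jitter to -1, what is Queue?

6

Under do(Jitter=-1), the mechanism Jitter = 2·Retries - 2·Latency - Drops is discarded; Jitter is fixed at -1.
No directed path runs from Jitter to Queue, so Queue keeps its natural value.
Queue = 7 if Latency >= -1 else 6  [with Latency=-2]  = 6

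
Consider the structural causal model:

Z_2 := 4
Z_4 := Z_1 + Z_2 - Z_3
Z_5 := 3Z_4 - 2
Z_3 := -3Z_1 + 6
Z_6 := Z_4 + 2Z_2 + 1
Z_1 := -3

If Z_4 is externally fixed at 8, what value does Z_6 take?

Under do(Z_4=8), the mechanism Z_4 := Z_1 + Z_2 - Z_3 is discarded; Z_4 is fixed at 8.
Z_6 = Z_4 + 2Z_2 + 1  [with Z_4=8, Z_2=4]  = 17

17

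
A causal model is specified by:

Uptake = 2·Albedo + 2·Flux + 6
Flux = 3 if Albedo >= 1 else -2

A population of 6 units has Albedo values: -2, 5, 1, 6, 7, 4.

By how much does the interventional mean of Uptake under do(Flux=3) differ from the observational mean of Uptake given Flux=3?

-2.2

Under do(Flux=3), Flux's equation is replaced by Flux=3 for every unit. Per-unit Uptake: 8, 22, 14, 24, 26, 20. Mean = 19.
Observing Flux=3 restricts to units where Flux's equation naturally yields 3: Albedo ∈ {5, 1, 6, 7, 4}. In that subpopulation Uptake = 22, 14, 24, 26, 20, mean 21.2.
Difference = 19 − 21.2 = -2.2.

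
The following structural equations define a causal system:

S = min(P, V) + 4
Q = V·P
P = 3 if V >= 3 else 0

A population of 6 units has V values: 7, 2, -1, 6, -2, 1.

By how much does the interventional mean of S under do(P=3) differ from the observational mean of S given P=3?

do(P=3) breaks P's dependence on V. With P=3 fixed, S across the units is 7, 6, 3, 7, 2, 5, mean 5.
Conditioning on P=3 selects the 2 unit(s) with V ∈ {7, 6}. Their S values: 7, 7. Mean = 7.
Difference = 5 − 7 = -2.

-2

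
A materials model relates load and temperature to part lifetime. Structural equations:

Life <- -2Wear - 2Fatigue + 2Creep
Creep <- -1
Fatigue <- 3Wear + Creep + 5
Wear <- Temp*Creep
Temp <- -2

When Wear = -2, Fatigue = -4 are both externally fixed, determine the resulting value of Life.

Setting Wear = -2, Fatigue = -4 by intervention discards those variables' equations.
Life = -2Wear - 2Fatigue + 2Creep  [with Wear=-2, Fatigue=-4, Creep=-1]  = 10

10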